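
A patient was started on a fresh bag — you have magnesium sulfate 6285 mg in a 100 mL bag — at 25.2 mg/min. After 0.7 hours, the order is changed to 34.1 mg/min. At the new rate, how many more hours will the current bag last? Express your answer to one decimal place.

2.6 hours

Initial rate:
25.2 mg/min × 60 min/hr = 1512 mg/hr
Concentration = 6285 mg ÷ 100 mL = 62.85 mg/mL
Rate = 1512 mg/hr ÷ 62.85 mg/mL = 24.05728 mL/hr
Volume infused so far = 24.05728 mL/hr × 0.7 hr = 16.8401 mL
Volume remaining = 100 − 16.8401 = 83.1599 mL
New rate:
34.1 mg/min × 60 min/hr = 2046 mg/hr
Rate = 2046 mg/hr ÷ 62.85 mg/mL = 32.5537 mL/hr
Time remaining = 83.1599 mL ÷ 32.5537 mL/hr = 2.554545 hr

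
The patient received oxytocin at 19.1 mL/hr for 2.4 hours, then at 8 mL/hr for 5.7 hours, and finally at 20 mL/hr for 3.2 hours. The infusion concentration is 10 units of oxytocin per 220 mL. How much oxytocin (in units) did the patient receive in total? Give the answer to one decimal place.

Concentration = 10 units ÷ 220 mL = 0.04545455 units/mL
Stage 1: 19.1 mL/hr × 2.4 hr = 45.84 mL → 45.84 mL × 0.04545455 units/mL = 2.083636 units
Stage 2: 8 mL/hr × 5.7 hr = 45.6 mL → 45.6 mL × 0.04545455 units/mL = 2.072727 units
Stage 3: 20 mL/hr × 3.2 hr = 64 mL → 64 mL × 0.04545455 units/mL = 2.909091 units
Total = 2.083636 + 2.072727 + 2.909091 = 7.065455 units

7.1 units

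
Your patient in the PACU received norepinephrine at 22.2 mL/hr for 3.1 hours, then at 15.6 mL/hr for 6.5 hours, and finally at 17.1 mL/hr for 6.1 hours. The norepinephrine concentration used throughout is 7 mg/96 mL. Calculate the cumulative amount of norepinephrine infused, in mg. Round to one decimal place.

Concentration = 7 mg ÷ 96 mL = 0.07291667 mg/mL
Stage 1: 22.2 mL/hr × 3.1 hr = 68.82 mL → 68.82 mL × 0.07291667 mg/mL = 5.018125 mg
Stage 2: 15.6 mL/hr × 6.5 hr = 101.4 mL → 101.4 mL × 0.07291667 mg/mL = 7.39375 mg
Stage 3: 17.1 mL/hr × 6.1 hr = 104.31 mL → 104.31 mL × 0.07291667 mg/mL = 7.605938 mg
Total = 5.018125 + 7.39375 + 7.605938 = 20.01781 mg

20.0 mg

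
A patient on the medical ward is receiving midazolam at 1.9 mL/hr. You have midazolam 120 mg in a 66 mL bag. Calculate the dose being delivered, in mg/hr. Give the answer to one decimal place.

Concentration = 120 mg ÷ 66 mL = 1.818182 mg/mL
Drug rate = 1.9 mL/hr × 1.818182 mg/mL = 3.454545 mg/hr

3.5 mg/hr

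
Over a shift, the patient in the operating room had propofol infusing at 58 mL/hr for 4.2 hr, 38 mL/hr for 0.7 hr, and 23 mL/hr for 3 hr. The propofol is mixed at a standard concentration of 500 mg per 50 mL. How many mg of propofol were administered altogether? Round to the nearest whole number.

Concentration = 500 mg ÷ 50 mL = 10 mg/mL
Stage 1: 58 mL/hr × 4.2 hr = 243.6 mL → 243.6 mL × 10 mg/mL = 2436 mg
Stage 2: 38 mL/hr × 0.7 hr = 26.6 mL → 26.6 mL × 10 mg/mL = 266 mg
Stage 3: 23 mL/hr × 3 hr = 69 mL → 69 mL × 10 mg/mL = 690 mg
Total = 2436 + 266 + 690 = 3392 mg

3392 mg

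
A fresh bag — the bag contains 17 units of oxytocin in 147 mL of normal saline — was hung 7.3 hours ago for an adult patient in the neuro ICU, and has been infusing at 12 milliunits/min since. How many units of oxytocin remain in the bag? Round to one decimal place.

11.7 units

12 milliunits/min × 60 min/hr = 720 milliunits/hr
Concentration = 17 units ÷ 147 mL = 0.1156463 units/mL = 115.6463 milliunits/mL
Rate = 720 milliunits/hr ÷ 115.6463 milliunits/mL = 6.225882 mL/hr
Volume infused = 6.225882 mL/hr × 7.3 hr = 45.44894 mL
Volume remaining = 147 − 45.44894 = 101.5511 mL
Drug remaining = 101.5511 mL × 115.6463 milliunits/mL = 11744 milliunits = 11.744 units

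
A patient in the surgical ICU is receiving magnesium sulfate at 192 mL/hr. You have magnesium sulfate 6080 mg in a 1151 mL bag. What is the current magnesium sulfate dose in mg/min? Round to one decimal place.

Concentration = 6080 mg ÷ 1151 mL = 5.282363 mg/mL
Drug rate = 192 mL/hr × 5.282363 mg/mL = 1014.214 mg/hr
1014.214 mg/hr ÷ 60 min/hr = 16.90356 mg/min

16.9 mg/min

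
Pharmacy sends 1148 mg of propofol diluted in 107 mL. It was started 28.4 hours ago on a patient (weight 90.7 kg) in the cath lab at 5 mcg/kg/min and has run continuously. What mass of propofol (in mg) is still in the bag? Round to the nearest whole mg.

375 mg

Dose = 5 mcg/kg/min × 90.7 kg = 453.5 mcg/min
453.5 mcg/min × 60 min/hr = 27210 mcg/hr
Concentration = 1148 mg ÷ 107 mL = 10.72897 mg/mL = 10728.97 mcg/mL
Rate = 27210 mcg/hr ÷ 10728.97 mcg/mL = 2.536124 mL/hr
Volume infused = 2.536124 mL/hr × 28.4 hr = 72.02591 mL
Volume remaining = 107 − 72.02591 = 34.97409 mL
Drug remaining = 34.97409 mL × 10728.97 mcg/mL = 375236 mcg = 375.236 mg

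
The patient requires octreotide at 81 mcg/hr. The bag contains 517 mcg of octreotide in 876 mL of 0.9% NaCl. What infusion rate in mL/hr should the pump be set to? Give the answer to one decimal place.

Concentration = 517 mcg ÷ 876 mL = 0.5901826 mcg/mL
Rate = 81 mcg/hr ÷ 0.5901826 mcg/mL = 137.2456 mL/hr

137.2 mL/hr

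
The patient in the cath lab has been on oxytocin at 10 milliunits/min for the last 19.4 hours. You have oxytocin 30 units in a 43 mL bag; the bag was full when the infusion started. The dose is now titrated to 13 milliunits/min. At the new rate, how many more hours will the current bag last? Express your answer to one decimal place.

Initial rate:
10 milliunits/min × 60 min/hr = 600 milliunits/hr
Concentration = 30 units ÷ 43 mL = 0.6976744 units/mL = 697.6744 milliunits/mL
Rate = 600 milliunits/hr ÷ 697.6744 milliunits/mL = 0.86 mL/hr
Volume infused so far = 0.86 mL/hr × 19.4 hr = 16.684 mL
Volume remaining = 43 − 16.684 = 26.316 mL
New rate:
13 milliunits/min × 60 min/hr = 780 milliunits/hr
Rate = 780 milliunits/hr ÷ 697.6744 milliunits/mL = 1.118 mL/hr
Time remaining = 26.316 mL ÷ 1.118 mL/hr = 23.53846 hr

23.5 hours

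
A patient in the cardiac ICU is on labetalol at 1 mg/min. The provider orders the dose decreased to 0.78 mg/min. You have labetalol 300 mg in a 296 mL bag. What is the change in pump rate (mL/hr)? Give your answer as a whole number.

At the current dose:
1 mg/min × 60 min/hr = 60 mg/hr
Concentration = 300 mg ÷ 296 mL = 1.013514 mg/mL
Rate = 60 mg/hr ÷ 1.013514 mg/mL = 59.2 mL/hr
At the new dose:
0.78 mg/min × 60 min/hr = 46.8 mg/hr
Rate = 46.8 mg/hr ÷ 1.013514 mg/mL = 46.176 mL/hr
Change = 46.176 − 59.2 = -13.024 mL/hr → 13.024 mL/hr decrease

13 mL/hr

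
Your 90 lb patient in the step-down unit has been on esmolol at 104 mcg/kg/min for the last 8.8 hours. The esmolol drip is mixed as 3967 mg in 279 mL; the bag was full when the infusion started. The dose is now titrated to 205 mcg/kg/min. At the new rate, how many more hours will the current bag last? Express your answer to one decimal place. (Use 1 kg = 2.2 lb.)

3.4 hours

Initial rate:
Weight = 90 lb ÷ 2.2 lb/kg = 40.90909 kg
Dose = 104 mcg/kg/min × 40.90909 kg = 4254.545 mcg/min
4254.545 mcg/min × 60 min/hr = 255272.7 mcg/hr
Concentration = 3967 mg ÷ 279 mL = 14.21864 mg/mL = 14218.64 mcg/mL
Rate = 255272.7 mcg/hr ÷ 14218.64 mcg/mL = 17.95339 mL/hr
Volume infused so far = 17.95339 mL/hr × 8.8 hr = 157.9898 mL
Volume remaining = 279 − 157.9898 = 121.0102 mL
New rate:
Dose = 205 mcg/kg/min × 40.90909 kg = 8386.364 mcg/min
8386.364 mcg/min × 60 min/hr = 503181.8 mcg/hr
Rate = 503181.8 mcg/hr ÷ 14218.64 mcg/mL = 35.38889 mL/hr
Time remaining = 121.0102 mL ÷ 35.38889 mL/hr = 3.41944 hr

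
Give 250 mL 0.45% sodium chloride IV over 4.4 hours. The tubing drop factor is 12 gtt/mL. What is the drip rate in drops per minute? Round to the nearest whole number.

250 mL ÷ (4.4 hr × 60 = 264 min) = 0.9469697 mL/min
0.9469697 mL/min × 12 gtt/mL = 11.36364 gtt/min

11 gtt/min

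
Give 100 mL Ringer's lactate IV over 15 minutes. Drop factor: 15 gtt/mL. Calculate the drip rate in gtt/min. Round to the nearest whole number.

100 mL ÷ (15 min) = 6.666667 mL/min
6.666667 mL/min × 15 gtt/mL = 100 gtt/min

100 gtt/min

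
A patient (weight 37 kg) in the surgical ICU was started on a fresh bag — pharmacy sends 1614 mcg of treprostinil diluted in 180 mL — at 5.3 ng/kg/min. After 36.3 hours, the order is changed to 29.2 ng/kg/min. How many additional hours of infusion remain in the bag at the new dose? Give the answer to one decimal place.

Initial rate:
Dose = 5.3 ng/kg/min × 37 kg = 196.1 ng/min
196.1 ng/min × 60 min/hr = 11766 ng/hr
Concentration = 1614 mcg ÷ 180 mL = 8.966667 mcg/mL = 8966.667 ng/mL
Rate = 11766 ng/hr ÷ 8966.667 ng/mL = 1.312193 mL/hr
Volume infused so far = 1.312193 mL/hr × 36.3 hr = 47.63262 mL
Volume remaining = 180 − 47.63262 = 132.3674 mL
New rate:
Dose = 29.2 ng/kg/min × 37 kg = 1080.4 ng/min
1080.4 ng/min × 60 min/hr = 64824 ng/hr
Rate = 64824 ng/hr ÷ 8966.667 ng/mL = 7.229442 mL/hr
Time remaining = 132.3674 mL ÷ 7.229442 mL/hr = 18.30949 hr

18.3 hours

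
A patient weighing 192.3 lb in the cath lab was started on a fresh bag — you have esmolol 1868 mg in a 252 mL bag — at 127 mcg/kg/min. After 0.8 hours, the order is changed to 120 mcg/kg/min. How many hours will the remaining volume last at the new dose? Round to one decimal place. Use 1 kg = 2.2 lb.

Initial rate:
Weight = 192.3 lb ÷ 2.2 lb/kg = 87.40909 kg
Dose = 127 mcg/kg/min × 87.40909 kg = 11100.95 mcg/min
11100.95 mcg/min × 60 min/hr = 666057.3 mcg/hr
Concentration = 1868 mg ÷ 252 mL = 7.412698 mg/mL = 7412.698 mcg/mL
Rate = 666057.3 mcg/hr ÷ 7412.698 mcg/mL = 89.85355 mL/hr
Volume infused so far = 89.85355 mL/hr × 0.8 hr = 71.88284 mL
Volume remaining = 252 − 71.88284 = 180.1172 mL
New rate:
Dose = 120 mcg/kg/min × 87.40909 kg = 10489.09 mcg/min
10489.09 mcg/min × 60 min/hr = 629345.5 mcg/hr
Rate = 629345.5 mcg/hr ÷ 7412.698 mcg/mL = 84.90099 mL/hr
Time remaining = 180.1172 mL ÷ 84.90099 mL/hr = 2.121497 hr

2.1 hours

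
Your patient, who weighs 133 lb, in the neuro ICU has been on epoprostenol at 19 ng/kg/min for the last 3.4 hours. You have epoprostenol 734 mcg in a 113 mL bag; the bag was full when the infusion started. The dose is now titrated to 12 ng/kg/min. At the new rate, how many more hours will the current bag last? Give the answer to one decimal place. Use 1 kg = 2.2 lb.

11.5 hours

Initial rate:
Weight = 133 lb ÷ 2.2 lb/kg = 60.45455 kg
Dose = 19 ng/kg/min × 60.45455 kg = 1148.636 ng/min
1148.636 ng/min × 60 min/hr = 68918.18 ng/hr
Concentration = 734 mcg ÷ 113 mL = 6.495575 mcg/mL = 6495.575 ng/mL
Rate = 68918.18 ng/hr ÷ 6495.575 ng/mL = 10.61002 mL/hr
Volume infused so far = 10.61002 mL/hr × 3.4 hr = 36.07407 mL
Volume remaining = 113 − 36.07407 = 76.92593 mL
New rate:
Dose = 12 ng/kg/min × 60.45455 kg = 725.4545 ng/min
725.4545 ng/min × 60 min/hr = 43527.27 ng/hr
Rate = 43527.27 ng/hr ÷ 6495.575 ng/mL = 6.701065 mL/hr
Time remaining = 76.92593 mL ÷ 6.701065 mL/hr = 11.47966 hr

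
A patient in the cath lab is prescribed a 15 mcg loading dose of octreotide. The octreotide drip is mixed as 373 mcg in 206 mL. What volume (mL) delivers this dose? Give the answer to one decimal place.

Concentration = 373 mcg ÷ 206 mL = 1.81068 mcg/mL
Volume = 15 mcg ÷ 1.81068 mcg/mL = 8.284182 mL

8.3 mL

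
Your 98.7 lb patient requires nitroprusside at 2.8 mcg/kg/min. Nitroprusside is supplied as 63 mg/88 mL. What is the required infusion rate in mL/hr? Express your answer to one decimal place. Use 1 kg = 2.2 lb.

Weight = 98.7 lb ÷ 2.2 lb/kg = 44.86364 kg
Dose = 2.8 mcg/kg/min × 44.86364 kg = 125.6182 mcg/min
125.6182 mcg/min × 60 min/hr = 7537.091 mcg/hr
Concentration = 63 mg ÷ 88 mL = 0.7159091 mg/mL = 715.9091 mcg/mL
Rate = 7537.091 mcg/hr ÷ 715.9091 mcg/mL = 10.528 mL/hr

10.5 mL/hr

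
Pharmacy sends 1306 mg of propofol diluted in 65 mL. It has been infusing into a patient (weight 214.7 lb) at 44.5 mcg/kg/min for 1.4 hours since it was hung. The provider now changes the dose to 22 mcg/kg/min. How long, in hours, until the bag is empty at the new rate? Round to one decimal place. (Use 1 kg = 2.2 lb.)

Initial rate:
Weight = 214.7 lb ÷ 2.2 lb/kg = 97.59091 kg
Dose = 44.5 mcg/kg/min × 97.59091 kg = 4342.795 mcg/min
4342.795 mcg/min × 60 min/hr = 260567.7 mcg/hr
Concentration = 1306 mg ÷ 65 mL = 20.09231 mg/mL = 20092.31 mcg/mL
Rate = 260567.7 mcg/hr ÷ 20092.31 mcg/mL = 12.96853 mL/hr
Volume infused so far = 12.96853 mL/hr × 1.4 hr = 18.15594 mL
Volume remaining = 65 − 18.15594 = 46.84406 mL
New rate:
Dose = 22 mcg/kg/min × 97.59091 kg = 2147 mcg/min
2147 mcg/min × 60 min/hr = 128820 mcg/hr
Rate = 128820 mcg/hr ÷ 20092.31 mcg/mL = 6.411409 mL/hr
Time remaining = 46.84406 mL ÷ 6.411409 mL/hr = 7.306359 hr

7.3 hours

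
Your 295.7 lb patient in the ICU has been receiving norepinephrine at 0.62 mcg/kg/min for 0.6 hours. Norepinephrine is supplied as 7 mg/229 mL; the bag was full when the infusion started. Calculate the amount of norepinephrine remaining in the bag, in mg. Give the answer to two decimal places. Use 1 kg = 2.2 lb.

Weight = 295.7 lb ÷ 2.2 lb/kg = 134.4091 kg
Dose = 0.62 mcg/kg/min × 134.4091 kg = 83.33364 mcg/min
83.33364 mcg/min × 60 min/hr = 5000.018 mcg/hr
Concentration = 7 mg ÷ 229 mL = 0.03056769 mg/mL = 30.56769 mcg/mL
Rate = 5000.018 mcg/hr ÷ 30.56769 mcg/mL = 163.572 mL/hr
Volume infused = 163.572 mL/hr × 0.6 hr = 98.14321 mL
Volume remaining = 229 − 98.14321 = 130.8568 mL
Drug remaining = 130.8568 mL × 30.56769 mcg/mL = 3999.989 mcg = 3.999989 mg

4.00 mg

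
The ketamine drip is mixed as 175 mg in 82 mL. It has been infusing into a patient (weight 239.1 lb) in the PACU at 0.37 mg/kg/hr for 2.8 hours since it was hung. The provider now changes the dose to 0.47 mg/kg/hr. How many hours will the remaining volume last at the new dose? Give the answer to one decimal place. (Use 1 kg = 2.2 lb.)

1.2 hours

Initial rate:
Weight = 239.1 lb ÷ 2.2 lb/kg = 108.6818 kg
Dose = 0.37 mg/kg/hr × 108.6818 kg = 40.21227 mg/hr
Concentration = 175 mg ÷ 82 mL = 2.134146 mg/mL
Rate = 40.21227 mg/hr ÷ 2.134146 mg/mL = 18.84232 mL/hr
Volume infused so far = 18.84232 mL/hr × 2.8 hr = 52.7585 mL
Volume remaining = 82 − 52.7585 = 29.2415 mL
New rate:
Dose = 0.47 mg/kg/hr × 108.6818 kg = 51.08045 mg/hr
Rate = 51.08045 mg/hr ÷ 2.134146 mg/mL = 23.93484 mL/hr
Time remaining = 29.2415 mL ÷ 23.93484 mL/hr = 1.221713 hr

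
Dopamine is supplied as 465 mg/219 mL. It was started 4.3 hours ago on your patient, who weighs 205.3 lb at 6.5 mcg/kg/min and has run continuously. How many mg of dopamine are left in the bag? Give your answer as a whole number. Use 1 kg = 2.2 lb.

309 mg

Weight = 205.3 lb ÷ 2.2 lb/kg = 93.31818 kg
Dose = 6.5 mcg/kg/min × 93.31818 kg = 606.5682 mcg/min
606.5682 mcg/min × 60 min/hr = 36394.09 mcg/hr
Concentration = 465 mg ÷ 219 mL = 2.123288 mg/mL = 2123.288 mcg/mL
Rate = 36394.09 mcg/hr ÷ 2123.288 mcg/mL = 17.14044 mL/hr
Volume infused = 17.14044 mL/hr × 4.3 hr = 73.7039 mL
Volume remaining = 219 − 73.7039 = 145.2961 mL
Drug remaining = 145.2961 mL × 2123.288 mcg/mL = 308505.4 mcg = 308.5054 mg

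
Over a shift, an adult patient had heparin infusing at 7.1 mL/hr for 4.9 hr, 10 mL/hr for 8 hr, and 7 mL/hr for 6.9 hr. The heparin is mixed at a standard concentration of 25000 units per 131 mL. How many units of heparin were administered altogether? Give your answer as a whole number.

31124 units

Concentration = 25000 units ÷ 131 mL = 190.8397 units/mL
Stage 1: 7.1 mL/hr × 4.9 hr = 34.79 mL → 34.79 mL × 190.8397 units/mL = 6639.313 units
Stage 2: 10 mL/hr × 8 hr = 80 mL → 80 mL × 190.8397 units/mL = 15267.18 units
Stage 3: 7 mL/hr × 6.9 hr = 48.3 mL → 48.3 mL × 190.8397 units/mL = 9217.557 units
Total = 6639.313 + 15267.18 + 9217.557 = 31124.05 units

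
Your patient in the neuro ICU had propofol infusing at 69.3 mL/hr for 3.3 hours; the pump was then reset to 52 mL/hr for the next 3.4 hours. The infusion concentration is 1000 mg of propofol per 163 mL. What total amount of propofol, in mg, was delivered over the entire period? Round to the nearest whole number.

2488 mg

Concentration = 1000 mg ÷ 163 mL = 6.134969 mg/mL
Stage 1: 69.3 mL/hr × 3.3 hr = 228.69 mL → 228.69 mL × 6.134969 mg/mL = 1403.006 mg
Stage 2: 52 mL/hr × 3.4 hr = 176.8 mL → 176.8 mL × 6.134969 mg/mL = 1084.663 mg
Total = 1403.006 + 1084.663 = 2487.669 mg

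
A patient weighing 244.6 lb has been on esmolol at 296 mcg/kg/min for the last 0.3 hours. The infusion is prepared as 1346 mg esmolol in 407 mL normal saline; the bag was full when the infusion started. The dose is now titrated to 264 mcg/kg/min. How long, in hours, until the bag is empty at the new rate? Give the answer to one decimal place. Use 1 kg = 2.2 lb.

Initial rate:
Weight = 244.6 lb ÷ 2.2 lb/kg = 111.1818 kg
Dose = 296 mcg/kg/min × 111.1818 kg = 32909.82 mcg/min
32909.82 mcg/min × 60 min/hr = 1974589 mcg/hr
Concentration = 1346 mg ÷ 407 mL = 3.307125 mg/mL = 3307.125 mcg/mL
Rate = 1974589 mcg/hr ÷ 3307.125 mcg/mL = 597.0711 mL/hr
Volume infused so far = 597.0711 mL/hr × 0.3 hr = 179.1213 mL
Volume remaining = 407 − 179.1213 = 227.8787 mL
New rate:
Dose = 264 mcg/kg/min × 111.1818 kg = 29352 mcg/min
29352 mcg/min × 60 min/hr = 1761120 mcg/hr
Rate = 1761120 mcg/hr ÷ 3307.125 mcg/mL = 532.5229 mL/hr
Time remaining = 227.8787 mL ÷ 532.5229 mL/hr = 0.4279227 hr

0.4 hours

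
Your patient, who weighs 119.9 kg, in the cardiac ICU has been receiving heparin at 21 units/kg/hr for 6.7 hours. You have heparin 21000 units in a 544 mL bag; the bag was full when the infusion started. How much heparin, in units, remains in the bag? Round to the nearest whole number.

4130 units

Dose = 21 units/kg/hr × 119.9 kg = 2517.9 units/hr
Concentration = 21000 units ÷ 544 mL = 38.60294 units/mL
Rate = 2517.9 units/hr ÷ 38.60294 units/mL = 65.2256 mL/hr
Volume infused = 65.2256 mL/hr × 6.7 hr = 437.0115 mL
Volume remaining = 544 − 437.0115 = 106.9885 mL
Drug remaining = 106.9885 mL × 38.60294 units/mL = 4130.07 units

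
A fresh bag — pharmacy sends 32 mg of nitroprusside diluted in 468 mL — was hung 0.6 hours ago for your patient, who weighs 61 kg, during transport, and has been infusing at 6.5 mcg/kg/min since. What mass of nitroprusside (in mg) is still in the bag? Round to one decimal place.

17.7 mg

Dose = 6.5 mcg/kg/min × 61 kg = 396.5 mcg/min
396.5 mcg/min × 60 min/hr = 23790 mcg/hr
Concentration = 32 mg ÷ 468 mL = 0.06837607 mg/mL = 68.37607 mcg/mL
Rate = 23790 mcg/hr ÷ 68.37607 mcg/mL = 347.9287 mL/hr
Volume infused = 347.9287 mL/hr × 0.6 hr = 208.7572 mL
Volume remaining = 468 − 208.7572 = 259.2428 mL
Drug remaining = 259.2428 mL × 68.37607 mcg/mL = 17726 mcg = 17.726 mg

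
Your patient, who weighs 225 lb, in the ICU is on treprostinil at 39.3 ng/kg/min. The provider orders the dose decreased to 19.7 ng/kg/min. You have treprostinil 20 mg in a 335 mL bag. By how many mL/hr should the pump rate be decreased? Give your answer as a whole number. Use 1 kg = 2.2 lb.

At the current dose:
Weight = 225 lb ÷ 2.2 lb/kg = 102.2727 kg
Dose = 39.3 ng/kg/min × 102.2727 kg = 4019.318 ng/min
4019.318 ng/min × 60 min/hr = 241159.1 ng/hr
Concentration = 20 mg ÷ 335 mL = 0.05970149 mg/mL = 59701.49 ng/mL
Rate = 241159.1 ng/hr ÷ 59701.49 ng/mL = 4.039415 mL/hr
At the new dose:
Dose = 19.7 ng/kg/min × 102.2727 kg = 2014.773 ng/min
2014.773 ng/min × 60 min/hr = 120886.4 ng/hr
Rate = 120886.4 ng/hr ÷ 59701.49 ng/mL = 2.024847 mL/hr
Change = 2.024847 − 4.039415 = -2.014568 mL/hr → 2.014568 mL/hr decrease

2 mL/hr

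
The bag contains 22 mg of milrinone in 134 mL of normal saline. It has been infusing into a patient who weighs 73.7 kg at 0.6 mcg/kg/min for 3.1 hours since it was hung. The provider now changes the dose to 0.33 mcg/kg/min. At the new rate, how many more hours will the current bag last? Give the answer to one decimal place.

9.4 hours

Initial rate:
Dose = 0.6 mcg/kg/min × 73.7 kg = 44.22 mcg/min
44.22 mcg/min × 60 min/hr = 2653.2 mcg/hr
Concentration = 22 mg ÷ 134 mL = 0.1641791 mg/mL = 164.1791 mcg/mL
Rate = 2653.2 mcg/hr ÷ 164.1791 mcg/mL = 16.1604 mL/hr
Volume infused so far = 16.1604 mL/hr × 3.1 hr = 50.09724 mL
Volume remaining = 134 − 50.09724 = 83.90276 mL
New rate:
Dose = 0.33 mcg/kg/min × 73.7 kg = 24.321 mcg/min
24.321 mcg/min × 60 min/hr = 1459.26 mcg/hr
Rate = 1459.26 mcg/hr ÷ 164.1791 mcg/mL = 8.88822 mL/hr
Time remaining = 83.90276 mL ÷ 8.88822 mL/hr = 9.439771 hr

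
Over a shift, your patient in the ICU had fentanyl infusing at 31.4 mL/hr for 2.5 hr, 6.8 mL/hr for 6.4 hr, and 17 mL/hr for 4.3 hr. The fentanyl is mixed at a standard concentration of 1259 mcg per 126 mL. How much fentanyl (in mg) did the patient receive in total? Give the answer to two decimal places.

Concentration = 1259 mcg ÷ 126 mL = 9.992063 mcg/mL
Stage 1: 31.4 mL/hr × 2.5 hr = 78.5 mL → 78.5 mL × 9.992063 mcg/mL = 784.377 mcg
Stage 2: 6.8 mL/hr × 6.4 hr = 43.52 mL → 43.52 mL × 9.992063 mcg/mL = 434.8546 mcg
Stage 3: 17 mL/hr × 4.3 hr = 73.1 mL → 73.1 mL × 9.992063 mcg/mL = 730.4198 mcg
Total = 784.377 + 434.8546 + 730.4198 = 1949.651 mcg = 1.949651 mg

1.95 mg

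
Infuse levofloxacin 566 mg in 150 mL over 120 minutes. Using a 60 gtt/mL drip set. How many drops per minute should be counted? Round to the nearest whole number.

75 gtt/min

150 mL ÷ (120 min) = 1.25 mL/min
1.25 mL/min × 60 gtt/mL = 75 gtt/min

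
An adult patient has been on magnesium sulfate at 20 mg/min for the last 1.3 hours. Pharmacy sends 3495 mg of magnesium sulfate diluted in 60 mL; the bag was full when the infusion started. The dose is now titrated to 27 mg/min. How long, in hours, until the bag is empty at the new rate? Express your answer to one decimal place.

Initial rate:
20 mg/min × 60 min/hr = 1200 mg/hr
Concentration = 3495 mg ÷ 60 mL = 58.25 mg/mL
Rate = 1200 mg/hr ÷ 58.25 mg/mL = 20.60086 mL/hr
Volume infused so far = 20.60086 mL/hr × 1.3 hr = 26.78112 mL
Volume remaining = 60 − 26.78112 = 33.21888 mL
New rate:
27 mg/min × 60 min/hr = 1620 mg/hr
Rate = 1620 mg/hr ÷ 58.25 mg/mL = 27.81116 mL/hr
Time remaining = 33.21888 mL ÷ 27.81116 mL/hr = 1.194444 hr

1.2 hours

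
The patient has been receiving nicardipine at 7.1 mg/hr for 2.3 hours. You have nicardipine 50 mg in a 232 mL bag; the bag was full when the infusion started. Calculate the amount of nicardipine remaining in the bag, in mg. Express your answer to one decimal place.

Concentration = 50 mg ÷ 232 mL = 0.2155172 mg/mL
Rate = 7.1 mg/hr ÷ 0.2155172 mg/mL = 32.944 mL/hr
Volume infused = 32.944 mL/hr × 2.3 hr = 75.7712 mL
Volume remaining = 232 − 75.7712 = 156.2288 mL
Drug remaining = 156.2288 mL × 0.2155172 mg/mL = 33.67 mg

33.7 mg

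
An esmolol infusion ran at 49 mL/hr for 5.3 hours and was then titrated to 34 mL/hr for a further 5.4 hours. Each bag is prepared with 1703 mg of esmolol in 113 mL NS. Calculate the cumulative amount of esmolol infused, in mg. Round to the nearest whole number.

Concentration = 1703 mg ÷ 113 mL = 15.0708 mg/mL
Stage 1: 49 mL/hr × 5.3 hr = 259.7 mL → 259.7 mL × 15.0708 mg/mL = 3913.886 mg
Stage 2: 34 mL/hr × 5.4 hr = 183.6 mL → 183.6 mL × 15.0708 mg/mL = 2766.998 mg
Total = 3913.886 + 2766.998 = 6680.884 mg

6681 mg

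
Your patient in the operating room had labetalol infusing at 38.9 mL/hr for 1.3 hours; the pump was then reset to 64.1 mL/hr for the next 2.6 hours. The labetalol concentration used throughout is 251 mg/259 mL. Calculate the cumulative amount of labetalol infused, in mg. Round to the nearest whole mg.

211 mg

Concentration = 251 mg ÷ 259 mL = 0.969112 mg/mL
Stage 1: 38.9 mL/hr × 1.3 hr = 50.57 mL → 50.57 mL × 0.969112 mg/mL = 49.00799 mg
Stage 2: 64.1 mL/hr × 2.6 hr = 166.66 mL → 166.66 mL × 0.969112 mg/mL = 161.5122 mg
Total = 49.00799 + 161.5122 = 210.5202 mg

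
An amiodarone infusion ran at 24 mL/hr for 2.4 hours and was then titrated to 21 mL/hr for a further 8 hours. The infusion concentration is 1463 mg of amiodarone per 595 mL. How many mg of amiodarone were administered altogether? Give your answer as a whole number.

555 mg

Concentration = 1463 mg ÷ 595 mL = 2.458824 mg/mL
Stage 1: 24 mL/hr × 2.4 hr = 57.6 mL → 57.6 mL × 2.458824 mg/mL = 141.6282 mg
Stage 2: 21 mL/hr × 8 hr = 168 mL → 168 mL × 2.458824 mg/mL = 413.0824 mg
Total = 141.6282 + 413.0824 = 554.7106 mg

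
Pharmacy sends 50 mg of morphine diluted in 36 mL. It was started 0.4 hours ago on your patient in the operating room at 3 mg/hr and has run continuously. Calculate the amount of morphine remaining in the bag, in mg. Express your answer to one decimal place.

Concentration = 50 mg ÷ 36 mL = 1.388889 mg/mL
Rate = 3 mg/hr ÷ 1.388889 mg/mL = 2.16 mL/hr
Volume infused = 2.16 mL/hr × 0.4 hr = 0.864 mL
Volume remaining = 36 − 0.864 = 35.136 mL
Drug remaining = 35.136 mL × 1.388889 mg/mL = 48.8 mg

48.8 mg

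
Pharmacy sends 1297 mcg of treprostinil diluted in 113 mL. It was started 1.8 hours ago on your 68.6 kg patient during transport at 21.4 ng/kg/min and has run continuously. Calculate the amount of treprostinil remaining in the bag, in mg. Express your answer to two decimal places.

1.14 mg

Dose = 21.4 ng/kg/min × 68.6 kg = 1468.04 ng/min
1468.04 ng/min × 60 min/hr = 88082.4 ng/hr
Concentration = 1297 mcg ÷ 113 mL = 11.47788 mcg/mL = 11477.88 ng/mL
Rate = 88082.4 ng/hr ÷ 11477.88 ng/mL = 7.674103 mL/hr
Volume infused = 7.674103 mL/hr × 1.8 hr = 13.81338 mL
Volume remaining = 113 − 13.81338 = 99.18662 mL
Drug remaining = 99.18662 mL × 11477.88 ng/mL = 1138452 ng = 1.138452 mg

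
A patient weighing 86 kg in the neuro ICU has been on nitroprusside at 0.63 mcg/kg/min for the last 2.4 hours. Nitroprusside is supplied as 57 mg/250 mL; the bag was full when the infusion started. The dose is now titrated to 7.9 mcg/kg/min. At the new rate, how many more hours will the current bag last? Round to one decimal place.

Initial rate:
Dose = 0.63 mcg/kg/min × 86 kg = 54.18 mcg/min
54.18 mcg/min × 60 min/hr = 3250.8 mcg/hr
Concentration = 57 mg ÷ 250 mL = 0.228 mg/mL = 228 mcg/mL
Rate = 3250.8 mcg/hr ÷ 228 mcg/mL = 14.25789 mL/hr
Volume infused so far = 14.25789 mL/hr × 2.4 hr = 34.21895 mL
Volume remaining = 250 − 34.21895 = 215.7811 mL
New rate:
Dose = 7.9 mcg/kg/min × 86 kg = 679.4 mcg/min
679.4 mcg/min × 60 min/hr = 40764 mcg/hr
Rate = 40764 mcg/hr ÷ 228 mcg/mL = 178.7895 mL/hr
Time remaining = 215.7811 mL ÷ 178.7895 mL/hr = 1.2069 hr

1.2 hours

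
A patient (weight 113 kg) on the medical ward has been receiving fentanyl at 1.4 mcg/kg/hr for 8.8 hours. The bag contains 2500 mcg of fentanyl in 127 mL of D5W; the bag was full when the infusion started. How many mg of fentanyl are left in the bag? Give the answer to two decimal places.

Dose = 1.4 mcg/kg/hr × 113 kg = 158.2 mcg/hr
Concentration = 2500 mcg ÷ 127 mL = 19.68504 mcg/mL
Rate = 158.2 mcg/hr ÷ 19.68504 mcg/mL = 8.03656 mL/hr
Volume infused = 8.03656 mL/hr × 8.8 hr = 70.72173 mL
Volume remaining = 127 − 70.72173 = 56.27827 mL
Drug remaining = 56.27827 mL × 19.68504 mcg/mL = 1107.84 mcg = 1.10784 mg

1.11 mg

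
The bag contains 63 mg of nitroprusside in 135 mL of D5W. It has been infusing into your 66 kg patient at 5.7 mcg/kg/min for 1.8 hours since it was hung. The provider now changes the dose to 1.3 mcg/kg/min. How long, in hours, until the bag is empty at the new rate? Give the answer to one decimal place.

4.3 hours

Initial rate:
Dose = 5.7 mcg/kg/min × 66 kg = 376.2 mcg/min
376.2 mcg/min × 60 min/hr = 22572 mcg/hr
Concentration = 63 mg ÷ 135 mL = 0.4666667 mg/mL = 466.6667 mcg/mL
Rate = 22572 mcg/hr ÷ 466.6667 mcg/mL = 48.36857 mL/hr
Volume infused so far = 48.36857 mL/hr × 1.8 hr = 87.06343 mL
Volume remaining = 135 − 87.06343 = 47.93657 mL
New rate:
Dose = 1.3 mcg/kg/min × 66 kg = 85.8 mcg/min
85.8 mcg/min × 60 min/hr = 5148 mcg/hr
Rate = 5148 mcg/hr ÷ 466.6667 mcg/mL = 11.03143 mL/hr
Time remaining = 47.93657 mL ÷ 11.03143 mL/hr = 4.345455 hr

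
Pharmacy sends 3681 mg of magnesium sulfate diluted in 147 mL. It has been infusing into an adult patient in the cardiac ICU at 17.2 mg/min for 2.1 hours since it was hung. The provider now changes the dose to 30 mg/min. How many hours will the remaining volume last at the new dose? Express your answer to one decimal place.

0.8 hours

Initial rate:
17.2 mg/min × 60 min/hr = 1032 mg/hr
Concentration = 3681 mg ÷ 147 mL = 25.04082 mg/mL
Rate = 1032 mg/hr ÷ 25.04082 mg/mL = 41.21271 mL/hr
Volume infused so far = 41.21271 mL/hr × 2.1 hr = 86.5467 mL
Volume remaining = 147 − 86.5467 = 60.4533 mL
New rate:
30 mg/min × 60 min/hr = 1800 mg/hr
Rate = 1800 mg/hr ÷ 25.04082 mg/mL = 71.88264 mL/hr
Time remaining = 60.4533 mL ÷ 71.88264 mL/hr = 0.841 hr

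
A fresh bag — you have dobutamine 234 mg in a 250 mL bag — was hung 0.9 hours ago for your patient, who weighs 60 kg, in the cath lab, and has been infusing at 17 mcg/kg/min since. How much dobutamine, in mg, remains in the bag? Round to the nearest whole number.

179 mg

Dose = 17 mcg/kg/min × 60 kg = 1020 mcg/min
1020 mcg/min × 60 min/hr = 61200 mcg/hr
Concentration = 234 mg ÷ 250 mL = 0.936 mg/mL = 936 mcg/mL
Rate = 61200 mcg/hr ÷ 936 mcg/mL = 65.38462 mL/hr
Volume infused = 65.38462 mL/hr × 0.9 hr = 58.84615 mL
Volume remaining = 250 − 58.84615 = 191.1538 mL
Drug remaining = 191.1538 mL × 936 mcg/mL = 178920 mcg = 178.92 mg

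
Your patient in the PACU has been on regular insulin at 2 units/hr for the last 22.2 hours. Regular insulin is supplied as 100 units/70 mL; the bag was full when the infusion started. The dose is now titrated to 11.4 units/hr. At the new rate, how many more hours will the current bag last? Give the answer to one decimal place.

4.9 hours

Initial rate:
Concentration = 100 units ÷ 70 mL = 1.428571 units/mL
Rate = 2 units/hr ÷ 1.428571 units/mL = 1.4 mL/hr
Volume infused so far = 1.4 mL/hr × 22.2 hr = 31.08 mL
Volume remaining = 70 − 31.08 = 38.92 mL
New rate:
Rate = 11.4 units/hr ÷ 1.428571 units/mL = 7.98 mL/hr
Time remaining = 38.92 mL ÷ 7.98 mL/hr = 4.877193 hr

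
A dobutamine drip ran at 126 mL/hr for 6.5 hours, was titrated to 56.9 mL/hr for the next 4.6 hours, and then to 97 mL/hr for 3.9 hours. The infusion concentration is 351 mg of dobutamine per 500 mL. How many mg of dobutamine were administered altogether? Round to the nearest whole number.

1024 mg

Concentration = 351 mg ÷ 500 mL = 0.702 mg/mL
Stage 1: 126 mL/hr × 6.5 hr = 819 mL → 819 mL × 0.702 mg/mL = 574.938 mg
Stage 2: 56.9 mL/hr × 4.6 hr = 261.74 mL → 261.74 mL × 0.702 mg/mL = 183.7415 mg
Stage 3: 97 mL/hr × 3.9 hr = 378.3 mL → 378.3 mL × 0.702 mg/mL = 265.5666 mg
Total = 574.938 + 183.7415 + 265.5666 = 1024.246 mg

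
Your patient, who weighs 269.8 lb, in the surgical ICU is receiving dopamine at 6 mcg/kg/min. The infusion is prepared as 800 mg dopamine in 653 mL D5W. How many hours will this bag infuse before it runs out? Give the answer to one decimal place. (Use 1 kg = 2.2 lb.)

18.1 hours

Weight = 269.8 lb ÷ 2.2 lb/kg = 122.6364 kg
Dose = 6 mcg/kg/min × 122.6364 kg = 735.8182 mcg/min
735.8182 mcg/min × 60 min/hr = 44149.09 mcg/hr
Concentration = 800 mg ÷ 653 mL = 1.225115 mg/mL = 1225.115 mcg/mL
Rate = 44149.09 mcg/hr ÷ 1225.115 mcg/mL = 36.0367 mL/hr
Duration = 653 mL ÷ 36.0367 mL/hr = 18.12042 hr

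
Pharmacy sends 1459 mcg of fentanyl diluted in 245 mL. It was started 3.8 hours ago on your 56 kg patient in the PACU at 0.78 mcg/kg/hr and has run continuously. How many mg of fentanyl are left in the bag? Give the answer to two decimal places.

Dose = 0.78 mcg/kg/hr × 56 kg = 43.68 mcg/hr
Concentration = 1459 mcg ÷ 245 mL = 5.955102 mcg/mL
Rate = 43.68 mcg/hr ÷ 5.955102 mcg/mL = 7.334887 mL/hr
Volume infused = 7.334887 mL/hr × 3.8 hr = 27.87257 mL
Volume remaining = 245 − 27.87257 = 217.1274 mL
Drug remaining = 217.1274 mL × 5.955102 mcg/mL = 1293.016 mcg = 1.293016 mg

1.29 mg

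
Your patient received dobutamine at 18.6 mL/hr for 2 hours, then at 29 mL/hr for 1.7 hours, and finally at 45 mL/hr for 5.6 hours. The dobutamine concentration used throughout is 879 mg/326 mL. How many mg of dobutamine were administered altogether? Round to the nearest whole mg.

913 mg

Concentration = 879 mg ÷ 326 mL = 2.696319 mg/mL
Stage 1: 18.6 mL/hr × 2 hr = 37.2 mL → 37.2 mL × 2.696319 mg/mL = 100.3031 mg
Stage 2: 29 mL/hr × 1.7 hr = 49.3 mL → 49.3 mL × 2.696319 mg/mL = 132.9285 mg
Stage 3: 45 mL/hr × 5.6 hr = 252 mL → 252 mL × 2.696319 mg/mL = 679.4724 mg
Total = 100.3031 + 132.9285 + 679.4724 = 912.704 mg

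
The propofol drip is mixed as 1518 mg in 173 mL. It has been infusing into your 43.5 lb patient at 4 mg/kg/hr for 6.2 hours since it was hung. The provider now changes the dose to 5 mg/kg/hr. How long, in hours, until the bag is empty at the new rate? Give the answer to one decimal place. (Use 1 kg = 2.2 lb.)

Initial rate:
Weight = 43.5 lb ÷ 2.2 lb/kg = 19.77273 kg
Dose = 4 mg/kg/hr × 19.77273 kg = 79.09091 mg/hr
Concentration = 1518 mg ÷ 173 mL = 8.774566 mg/mL
Rate = 79.09091 mg/hr ÷ 8.774566 mg/mL = 9.013654 mL/hr
Volume infused so far = 9.013654 mL/hr × 6.2 hr = 55.88466 mL
Volume remaining = 173 − 55.88466 = 117.1153 mL
New rate:
Dose = 5 mg/kg/hr × 19.77273 kg = 98.86364 mg/hr
Rate = 98.86364 mg/hr ÷ 8.774566 mg/mL = 11.26707 mL/hr
Time remaining = 117.1153 mL ÷ 11.26707 mL/hr = 10.39448 hr

10.4 hours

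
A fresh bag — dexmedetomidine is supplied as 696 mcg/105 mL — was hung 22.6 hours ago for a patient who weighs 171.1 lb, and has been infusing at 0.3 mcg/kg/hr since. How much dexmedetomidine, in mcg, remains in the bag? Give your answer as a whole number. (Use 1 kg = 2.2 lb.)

169 mcg

Weight = 171.1 lb ÷ 2.2 lb/kg = 77.77273 kg
Dose = 0.3 mcg/kg/hr × 77.77273 kg = 23.33182 mcg/hr
Concentration = 696 mcg ÷ 105 mL = 6.628571 mcg/mL
Rate = 23.33182 mcg/hr ÷ 6.628571 mcg/mL = 3.519886 mL/hr
Volume infused = 3.519886 mL/hr × 22.6 hr = 79.54943 mL
Volume remaining = 105 − 79.54943 = 25.45057 mL
Drug remaining = 25.45057 mL × 6.628571 mcg/mL = 168.7009 mcg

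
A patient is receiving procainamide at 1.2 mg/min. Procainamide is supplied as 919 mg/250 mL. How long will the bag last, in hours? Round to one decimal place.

1.2 mg/min × 60 min/hr = 72 mg/hr
Concentration = 919 mg ÷ 250 mL = 3.676 mg/mL
Rate = 72 mg/hr ÷ 3.676 mg/mL = 19.58651 mL/hr
Duration = 250 mL ÷ 19.58651 mL/hr = 12.76389 hr

12.8 hours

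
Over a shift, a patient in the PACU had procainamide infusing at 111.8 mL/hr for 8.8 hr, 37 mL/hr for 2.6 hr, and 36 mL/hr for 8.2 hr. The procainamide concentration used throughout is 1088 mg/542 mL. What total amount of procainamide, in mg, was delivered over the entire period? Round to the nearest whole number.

2761 mg

Concentration = 1088 mg ÷ 542 mL = 2.00738 mg/mL
Stage 1: 111.8 mL/hr × 8.8 hr = 983.84 mL → 983.84 mL × 2.00738 mg/mL = 1974.941 mg
Stage 2: 37 mL/hr × 2.6 hr = 96.2 mL → 96.2 mL × 2.00738 mg/mL = 193.11 mg
Stage 3: 36 mL/hr × 8.2 hr = 295.2 mL → 295.2 mL × 2.00738 mg/mL = 592.5786 mg
Total = 1974.941 + 193.11 + 592.5786 = 2760.629 mg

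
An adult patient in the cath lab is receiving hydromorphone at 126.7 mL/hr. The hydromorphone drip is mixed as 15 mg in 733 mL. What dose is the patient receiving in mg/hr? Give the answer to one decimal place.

2.6 mg/hr

Concentration = 15 mg ÷ 733 mL = 0.02046385 mg/mL
Drug rate = 126.7 mL/hr × 0.02046385 mg/mL = 2.592769 mg/hr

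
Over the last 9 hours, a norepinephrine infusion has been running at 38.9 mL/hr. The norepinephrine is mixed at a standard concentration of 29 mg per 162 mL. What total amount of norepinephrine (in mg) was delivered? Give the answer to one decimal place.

Concentration = 29 mg ÷ 162 mL = 0.1790123 mg/mL = 179.0123 mcg/mL
Drug rate = 38.9 mL/hr × 179.0123 mcg/mL = 6963.58 mcg/hr
Total = 6963.58 mcg/hr × 9 hr = 62672.22 mcg = 62.67222 mg

62.7 mg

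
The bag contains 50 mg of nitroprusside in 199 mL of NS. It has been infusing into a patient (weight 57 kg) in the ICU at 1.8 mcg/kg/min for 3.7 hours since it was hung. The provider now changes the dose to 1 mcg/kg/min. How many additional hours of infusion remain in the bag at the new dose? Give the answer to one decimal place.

8.0 hours

Initial rate:
Dose = 1.8 mcg/kg/min × 57 kg = 102.6 mcg/min
102.6 mcg/min × 60 min/hr = 6156 mcg/hr
Concentration = 50 mg ÷ 199 mL = 0.2512563 mg/mL = 251.2563 mcg/mL
Rate = 6156 mcg/hr ÷ 251.2563 mcg/mL = 24.50088 mL/hr
Volume infused so far = 24.50088 mL/hr × 3.7 hr = 90.65326 mL
Volume remaining = 199 − 90.65326 = 108.3467 mL
New rate:
Dose = 1 mcg/kg/min × 57 kg = 57 mcg/min
57 mcg/min × 60 min/hr = 3420 mcg/hr
Rate = 3420 mcg/hr ÷ 251.2563 mcg/mL = 13.6116 mL/hr
Time remaining = 108.3467 mL ÷ 13.6116 mL/hr = 7.959883 hr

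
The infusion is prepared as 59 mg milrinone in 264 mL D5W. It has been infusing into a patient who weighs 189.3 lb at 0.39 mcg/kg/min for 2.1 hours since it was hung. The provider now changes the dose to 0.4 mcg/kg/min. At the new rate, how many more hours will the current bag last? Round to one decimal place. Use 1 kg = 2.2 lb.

26.5 hours

Initial rate:
Weight = 189.3 lb ÷ 2.2 lb/kg = 86.04545 kg
Dose = 0.39 mcg/kg/min × 86.04545 kg = 33.55773 mcg/min
33.55773 mcg/min × 60 min/hr = 2013.464 mcg/hr
Concentration = 59 mg ÷ 264 mL = 0.2234848 mg/mL = 223.4848 mcg/mL
Rate = 2013.464 mcg/hr ÷ 223.4848 mcg/mL = 9.009397 mL/hr
Volume infused so far = 9.009397 mL/hr × 2.1 hr = 18.91973 mL
Volume remaining = 264 − 18.91973 = 245.0803 mL
New rate:
Dose = 0.4 mcg/kg/min × 86.04545 kg = 34.41818 mcg/min
34.41818 mcg/min × 60 min/hr = 2065.091 mcg/hr
Rate = 2065.091 mcg/hr ÷ 223.4848 mcg/mL = 9.240407 mL/hr
Time remaining = 245.0803 mL ÷ 9.240407 mL/hr = 26.52267 hr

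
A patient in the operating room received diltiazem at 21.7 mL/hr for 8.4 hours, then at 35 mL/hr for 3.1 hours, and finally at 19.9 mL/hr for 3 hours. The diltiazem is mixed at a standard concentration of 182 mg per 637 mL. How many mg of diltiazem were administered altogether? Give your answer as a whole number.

Concentration = 182 mg ÷ 637 mL = 0.2857143 mg/mL
Stage 1: 21.7 mL/hr × 8.4 hr = 182.28 mL → 182.28 mL × 0.2857143 mg/mL = 52.08 mg
Stage 2: 35 mL/hr × 3.1 hr = 108.5 mL → 108.5 mL × 0.2857143 mg/mL = 31 mg
Stage 3: 19.9 mL/hr × 3 hr = 59.7 mL → 59.7 mL × 0.2857143 mg/mL = 17.05714 mg
Total = 52.08 + 31 + 17.05714 = 100.1371 mg

100 mg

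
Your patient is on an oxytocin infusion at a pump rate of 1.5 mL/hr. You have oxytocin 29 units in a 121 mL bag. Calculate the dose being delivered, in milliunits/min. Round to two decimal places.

Concentration = 29 units ÷ 121 mL = 0.2396694 units/mL = 239.6694 milliunits/mL
Drug rate = 1.5 mL/hr × 239.6694 milliunits/mL = 359.5041 milliunits/hr
359.5041 milliunits/hr ÷ 60 min/hr = 5.991736 milliunits/min

5.99 milliunits/min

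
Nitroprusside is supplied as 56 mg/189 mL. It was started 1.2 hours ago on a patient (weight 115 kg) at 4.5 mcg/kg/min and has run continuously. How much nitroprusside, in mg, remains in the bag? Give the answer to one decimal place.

18.7 mg

Dose = 4.5 mcg/kg/min × 115 kg = 517.5 mcg/min
517.5 mcg/min × 60 min/hr = 31050 mcg/hr
Concentration = 56 mg ÷ 189 mL = 0.2962963 mg/mL = 296.2963 mcg/mL
Rate = 31050 mcg/hr ÷ 296.2963 mcg/mL = 104.7938 mL/hr
Volume infused = 104.7938 mL/hr × 1.2 hr = 125.7525 mL
Volume remaining = 189 − 125.7525 = 63.2475 mL
Drug remaining = 63.2475 mL × 296.2963 mcg/mL = 18740 mcg = 18.74 mg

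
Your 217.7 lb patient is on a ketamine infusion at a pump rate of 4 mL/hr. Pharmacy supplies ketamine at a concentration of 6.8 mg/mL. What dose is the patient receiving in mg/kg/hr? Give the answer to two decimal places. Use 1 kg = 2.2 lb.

0.27 mg/kg/hr

Weight = 217.7 lb ÷ 2.2 lb/kg = 98.95455 kg
Drug rate = 4 mL/hr × 6.8 mg/mL = 27.2 mg/hr
27.2 mg/hr ÷ 98.95455 kg = 0.2748737 mg/kg/hr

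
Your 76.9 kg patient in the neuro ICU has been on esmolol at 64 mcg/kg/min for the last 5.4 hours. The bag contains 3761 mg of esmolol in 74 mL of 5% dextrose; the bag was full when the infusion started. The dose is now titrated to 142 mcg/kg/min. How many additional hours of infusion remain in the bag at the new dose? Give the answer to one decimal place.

Initial rate:
Dose = 64 mcg/kg/min × 76.9 kg = 4921.6 mcg/min
4921.6 mcg/min × 60 min/hr = 295296 mcg/hr
Concentration = 3761 mg ÷ 74 mL = 50.82432 mg/mL = 50824.32 mcg/mL
Rate = 295296 mcg/hr ÷ 50824.32 mcg/mL = 5.810131 mL/hr
Volume infused so far = 5.810131 mL/hr × 5.4 hr = 31.37471 mL
Volume remaining = 74 − 31.37471 = 42.62529 mL
New rate:
Dose = 142 mcg/kg/min × 76.9 kg = 10919.8 mcg/min
10919.8 mcg/min × 60 min/hr = 655188 mcg/hr
Rate = 655188 mcg/hr ÷ 50824.32 mcg/mL = 12.89123 mL/hr
Time remaining = 42.62529 mL ÷ 12.89123 mL/hr = 3.306534 hr

3.3 hours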